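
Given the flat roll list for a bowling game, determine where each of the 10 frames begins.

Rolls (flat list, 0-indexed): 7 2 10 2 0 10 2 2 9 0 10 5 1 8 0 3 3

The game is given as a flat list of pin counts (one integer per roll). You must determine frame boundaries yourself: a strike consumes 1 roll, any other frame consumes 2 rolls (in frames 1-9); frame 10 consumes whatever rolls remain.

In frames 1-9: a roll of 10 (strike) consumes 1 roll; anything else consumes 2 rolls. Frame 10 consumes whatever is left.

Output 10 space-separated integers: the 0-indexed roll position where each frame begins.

Answer: 0 2 3 5 6 8 10 11 13 15

Derivation:
Frame 1 starts at roll index 0: rolls=7,2 (sum=9), consumes 2 rolls
Frame 2 starts at roll index 2: roll=10 (strike), consumes 1 roll
Frame 3 starts at roll index 3: rolls=2,0 (sum=2), consumes 2 rolls
Frame 4 starts at roll index 5: roll=10 (strike), consumes 1 roll
Frame 5 starts at roll index 6: rolls=2,2 (sum=4), consumes 2 rolls
Frame 6 starts at roll index 8: rolls=9,0 (sum=9), consumes 2 rolls
Frame 7 starts at roll index 10: roll=10 (strike), consumes 1 roll
Frame 8 starts at roll index 11: rolls=5,1 (sum=6), consumes 2 rolls
Frame 9 starts at roll index 13: rolls=8,0 (sum=8), consumes 2 rolls
Frame 10 starts at roll index 15: 2 remaining rolls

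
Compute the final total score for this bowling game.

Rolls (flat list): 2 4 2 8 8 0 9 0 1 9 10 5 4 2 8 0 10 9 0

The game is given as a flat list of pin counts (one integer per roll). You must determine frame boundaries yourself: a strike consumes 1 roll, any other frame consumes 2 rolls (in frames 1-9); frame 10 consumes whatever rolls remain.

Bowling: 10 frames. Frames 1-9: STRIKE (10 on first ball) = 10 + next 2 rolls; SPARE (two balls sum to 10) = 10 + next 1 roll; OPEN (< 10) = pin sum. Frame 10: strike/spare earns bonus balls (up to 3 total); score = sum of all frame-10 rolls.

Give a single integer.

Frame 1: OPEN (2+4=6). Cumulative: 6
Frame 2: SPARE (2+8=10). 10 + next roll (8) = 18. Cumulative: 24
Frame 3: OPEN (8+0=8). Cumulative: 32
Frame 4: OPEN (9+0=9). Cumulative: 41
Frame 5: SPARE (1+9=10). 10 + next roll (10) = 20. Cumulative: 61
Frame 6: STRIKE. 10 + next two rolls (5+4) = 19. Cumulative: 80
Frame 7: OPEN (5+4=9). Cumulative: 89
Frame 8: SPARE (2+8=10). 10 + next roll (0) = 10. Cumulative: 99
Frame 9: SPARE (0+10=10). 10 + next roll (9) = 19. Cumulative: 118
Frame 10: OPEN. Sum of all frame-10 rolls (9+0) = 9. Cumulative: 127

Answer: 127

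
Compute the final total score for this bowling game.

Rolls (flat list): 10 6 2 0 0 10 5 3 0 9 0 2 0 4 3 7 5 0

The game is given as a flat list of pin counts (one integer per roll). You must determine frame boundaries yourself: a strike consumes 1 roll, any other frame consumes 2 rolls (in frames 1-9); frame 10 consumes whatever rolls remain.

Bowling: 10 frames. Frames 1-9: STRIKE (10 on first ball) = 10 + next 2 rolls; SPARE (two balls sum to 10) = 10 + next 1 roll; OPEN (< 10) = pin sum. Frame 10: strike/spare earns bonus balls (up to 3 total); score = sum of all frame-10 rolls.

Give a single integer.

Frame 1: STRIKE. 10 + next two rolls (6+2) = 18. Cumulative: 18
Frame 2: OPEN (6+2=8). Cumulative: 26
Frame 3: OPEN (0+0=0). Cumulative: 26
Frame 4: STRIKE. 10 + next two rolls (5+3) = 18. Cumulative: 44
Frame 5: OPEN (5+3=8). Cumulative: 52
Frame 6: OPEN (0+9=9). Cumulative: 61
Frame 7: OPEN (0+2=2). Cumulative: 63
Frame 8: OPEN (0+4=4). Cumulative: 67
Frame 9: SPARE (3+7=10). 10 + next roll (5) = 15. Cumulative: 82
Frame 10: OPEN. Sum of all frame-10 rolls (5+0) = 5. Cumulative: 87

Answer: 87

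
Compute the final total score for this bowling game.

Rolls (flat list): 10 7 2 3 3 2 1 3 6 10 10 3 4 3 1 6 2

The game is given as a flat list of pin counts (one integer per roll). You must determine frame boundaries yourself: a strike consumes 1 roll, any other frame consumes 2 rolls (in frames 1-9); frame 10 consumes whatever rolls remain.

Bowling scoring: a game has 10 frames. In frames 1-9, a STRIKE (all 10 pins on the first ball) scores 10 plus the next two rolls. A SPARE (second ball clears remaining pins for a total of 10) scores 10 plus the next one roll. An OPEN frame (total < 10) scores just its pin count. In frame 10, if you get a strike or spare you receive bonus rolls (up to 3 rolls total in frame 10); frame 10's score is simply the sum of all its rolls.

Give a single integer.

Answer: 105

Derivation:
Frame 1: STRIKE. 10 + next two rolls (7+2) = 19. Cumulative: 19
Frame 2: OPEN (7+2=9). Cumulative: 28
Frame 3: OPEN (3+3=6). Cumulative: 34
Frame 4: OPEN (2+1=3). Cumulative: 37
Frame 5: OPEN (3+6=9). Cumulative: 46
Frame 6: STRIKE. 10 + next two rolls (10+3) = 23. Cumulative: 69
Frame 7: STRIKE. 10 + next two rolls (3+4) = 17. Cumulative: 86
Frame 8: OPEN (3+4=7). Cumulative: 93
Frame 9: OPEN (3+1=4). Cumulative: 97
Frame 10: OPEN. Sum of all frame-10 rolls (6+2) = 8. Cumulative: 105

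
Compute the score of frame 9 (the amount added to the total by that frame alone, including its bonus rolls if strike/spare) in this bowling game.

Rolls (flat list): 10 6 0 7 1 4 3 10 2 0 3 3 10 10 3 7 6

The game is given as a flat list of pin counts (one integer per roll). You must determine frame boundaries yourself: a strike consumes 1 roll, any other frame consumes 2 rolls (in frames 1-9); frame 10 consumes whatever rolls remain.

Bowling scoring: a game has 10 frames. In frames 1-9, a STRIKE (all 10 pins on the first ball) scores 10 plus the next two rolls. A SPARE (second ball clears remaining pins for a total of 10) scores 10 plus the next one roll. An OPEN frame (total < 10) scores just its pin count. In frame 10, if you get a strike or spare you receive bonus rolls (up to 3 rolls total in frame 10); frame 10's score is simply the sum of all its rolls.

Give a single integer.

Answer: 20

Derivation:
Frame 1: STRIKE. 10 + next two rolls (6+0) = 16. Cumulative: 16
Frame 2: OPEN (6+0=6). Cumulative: 22
Frame 3: OPEN (7+1=8). Cumulative: 30
Frame 4: OPEN (4+3=7). Cumulative: 37
Frame 5: STRIKE. 10 + next two rolls (2+0) = 12. Cumulative: 49
Frame 6: OPEN (2+0=2). Cumulative: 51
Frame 7: OPEN (3+3=6). Cumulative: 57
Frame 8: STRIKE. 10 + next two rolls (10+3) = 23. Cumulative: 80
Frame 9: STRIKE. 10 + next two rolls (3+7) = 20. Cumulative: 100
Frame 10: SPARE. Sum of all frame-10 rolls (3+7+6) = 16. Cumulative: 116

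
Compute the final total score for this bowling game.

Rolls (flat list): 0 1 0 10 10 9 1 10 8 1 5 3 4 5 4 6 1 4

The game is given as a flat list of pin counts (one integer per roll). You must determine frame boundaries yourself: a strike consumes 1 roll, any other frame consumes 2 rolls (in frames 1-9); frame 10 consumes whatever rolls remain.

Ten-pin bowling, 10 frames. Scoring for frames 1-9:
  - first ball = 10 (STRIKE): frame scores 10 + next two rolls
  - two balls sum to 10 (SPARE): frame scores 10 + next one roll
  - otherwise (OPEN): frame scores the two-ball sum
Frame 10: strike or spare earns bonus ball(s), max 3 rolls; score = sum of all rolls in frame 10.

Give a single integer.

Answer: 122

Derivation:
Frame 1: OPEN (0+1=1). Cumulative: 1
Frame 2: SPARE (0+10=10). 10 + next roll (10) = 20. Cumulative: 21
Frame 3: STRIKE. 10 + next two rolls (9+1) = 20. Cumulative: 41
Frame 4: SPARE (9+1=10). 10 + next roll (10) = 20. Cumulative: 61
Frame 5: STRIKE. 10 + next two rolls (8+1) = 19. Cumulative: 80
Frame 6: OPEN (8+1=9). Cumulative: 89
Frame 7: OPEN (5+3=8). Cumulative: 97
Frame 8: OPEN (4+5=9). Cumulative: 106
Frame 9: SPARE (4+6=10). 10 + next roll (1) = 11. Cumulative: 117
Frame 10: OPEN. Sum of all frame-10 rolls (1+4) = 5. Cumulative: 122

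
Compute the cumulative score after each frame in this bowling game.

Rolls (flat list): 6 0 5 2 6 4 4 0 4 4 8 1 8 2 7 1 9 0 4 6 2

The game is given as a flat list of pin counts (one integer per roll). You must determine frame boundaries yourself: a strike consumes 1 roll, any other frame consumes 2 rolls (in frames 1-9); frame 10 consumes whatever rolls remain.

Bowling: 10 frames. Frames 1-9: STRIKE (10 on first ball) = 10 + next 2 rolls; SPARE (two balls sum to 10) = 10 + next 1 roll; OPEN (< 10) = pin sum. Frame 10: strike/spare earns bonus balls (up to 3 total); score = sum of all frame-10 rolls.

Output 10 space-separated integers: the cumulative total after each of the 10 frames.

Frame 1: OPEN (6+0=6). Cumulative: 6
Frame 2: OPEN (5+2=7). Cumulative: 13
Frame 3: SPARE (6+4=10). 10 + next roll (4) = 14. Cumulative: 27
Frame 4: OPEN (4+0=4). Cumulative: 31
Frame 5: OPEN (4+4=8). Cumulative: 39
Frame 6: OPEN (8+1=9). Cumulative: 48
Frame 7: SPARE (8+2=10). 10 + next roll (7) = 17. Cumulative: 65
Frame 8: OPEN (7+1=8). Cumulative: 73
Frame 9: OPEN (9+0=9). Cumulative: 82
Frame 10: SPARE. Sum of all frame-10 rolls (4+6+2) = 12. Cumulative: 94

Answer: 6 13 27 31 39 48 65 73 82 94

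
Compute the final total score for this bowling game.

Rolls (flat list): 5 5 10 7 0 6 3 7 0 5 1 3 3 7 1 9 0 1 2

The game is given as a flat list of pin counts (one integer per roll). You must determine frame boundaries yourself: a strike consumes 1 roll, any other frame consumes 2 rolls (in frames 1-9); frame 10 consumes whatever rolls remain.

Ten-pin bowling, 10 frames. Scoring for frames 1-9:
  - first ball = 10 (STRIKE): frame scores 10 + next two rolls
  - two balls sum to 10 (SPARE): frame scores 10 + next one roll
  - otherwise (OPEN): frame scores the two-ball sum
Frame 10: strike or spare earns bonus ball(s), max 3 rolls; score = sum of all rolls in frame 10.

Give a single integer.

Frame 1: SPARE (5+5=10). 10 + next roll (10) = 20. Cumulative: 20
Frame 2: STRIKE. 10 + next two rolls (7+0) = 17. Cumulative: 37
Frame 3: OPEN (7+0=7). Cumulative: 44
Frame 4: OPEN (6+3=9). Cumulative: 53
Frame 5: OPEN (7+0=7). Cumulative: 60
Frame 6: OPEN (5+1=6). Cumulative: 66
Frame 7: OPEN (3+3=6). Cumulative: 72
Frame 8: OPEN (7+1=8). Cumulative: 80
Frame 9: OPEN (9+0=9). Cumulative: 89
Frame 10: OPEN. Sum of all frame-10 rolls (1+2) = 3. Cumulative: 92

Answer: 92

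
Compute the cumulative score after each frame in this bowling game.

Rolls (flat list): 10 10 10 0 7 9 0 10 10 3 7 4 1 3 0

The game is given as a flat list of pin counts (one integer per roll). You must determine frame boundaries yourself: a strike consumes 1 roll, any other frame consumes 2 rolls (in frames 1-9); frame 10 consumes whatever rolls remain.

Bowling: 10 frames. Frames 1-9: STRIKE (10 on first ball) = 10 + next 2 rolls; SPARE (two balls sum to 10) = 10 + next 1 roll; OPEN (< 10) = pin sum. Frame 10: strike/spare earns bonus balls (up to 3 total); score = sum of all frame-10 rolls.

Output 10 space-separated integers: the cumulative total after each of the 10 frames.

Frame 1: STRIKE. 10 + next two rolls (10+10) = 30. Cumulative: 30
Frame 2: STRIKE. 10 + next two rolls (10+0) = 20. Cumulative: 50
Frame 3: STRIKE. 10 + next two rolls (0+7) = 17. Cumulative: 67
Frame 4: OPEN (0+7=7). Cumulative: 74
Frame 5: OPEN (9+0=9). Cumulative: 83
Frame 6: STRIKE. 10 + next two rolls (10+3) = 23. Cumulative: 106
Frame 7: STRIKE. 10 + next two rolls (3+7) = 20. Cumulative: 126
Frame 8: SPARE (3+7=10). 10 + next roll (4) = 14. Cumulative: 140
Frame 9: OPEN (4+1=5). Cumulative: 145
Frame 10: OPEN. Sum of all frame-10 rolls (3+0) = 3. Cumulative: 148

Answer: 30 50 67 74 83 106 126 140 145 148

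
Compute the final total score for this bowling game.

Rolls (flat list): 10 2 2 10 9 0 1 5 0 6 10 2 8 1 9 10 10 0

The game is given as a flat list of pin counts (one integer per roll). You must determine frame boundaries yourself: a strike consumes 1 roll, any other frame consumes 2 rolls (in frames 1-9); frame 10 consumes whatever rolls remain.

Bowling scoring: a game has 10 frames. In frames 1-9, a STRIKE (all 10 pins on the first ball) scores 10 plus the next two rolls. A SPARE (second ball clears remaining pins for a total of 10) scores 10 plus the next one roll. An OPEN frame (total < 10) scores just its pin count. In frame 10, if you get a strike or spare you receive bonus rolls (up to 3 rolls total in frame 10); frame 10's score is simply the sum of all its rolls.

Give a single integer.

Answer: 129

Derivation:
Frame 1: STRIKE. 10 + next two rolls (2+2) = 14. Cumulative: 14
Frame 2: OPEN (2+2=4). Cumulative: 18
Frame 3: STRIKE. 10 + next two rolls (9+0) = 19. Cumulative: 37
Frame 4: OPEN (9+0=9). Cumulative: 46
Frame 5: OPEN (1+5=6). Cumulative: 52
Frame 6: OPEN (0+6=6). Cumulative: 58
Frame 7: STRIKE. 10 + next two rolls (2+8) = 20. Cumulative: 78
Frame 8: SPARE (2+8=10). 10 + next roll (1) = 11. Cumulative: 89
Frame 9: SPARE (1+9=10). 10 + next roll (10) = 20. Cumulative: 109
Frame 10: STRIKE. Sum of all frame-10 rolls (10+10+0) = 20. Cumulative: 129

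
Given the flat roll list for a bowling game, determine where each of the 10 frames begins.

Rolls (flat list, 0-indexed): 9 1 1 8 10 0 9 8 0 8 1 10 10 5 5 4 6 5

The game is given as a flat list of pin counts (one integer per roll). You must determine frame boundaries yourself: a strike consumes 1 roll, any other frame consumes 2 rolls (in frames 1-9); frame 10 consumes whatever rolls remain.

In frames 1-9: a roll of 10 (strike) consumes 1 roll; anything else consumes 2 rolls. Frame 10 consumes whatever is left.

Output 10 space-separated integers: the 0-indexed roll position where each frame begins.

Answer: 0 2 4 5 7 9 11 12 13 15

Derivation:
Frame 1 starts at roll index 0: rolls=9,1 (sum=10), consumes 2 rolls
Frame 2 starts at roll index 2: rolls=1,8 (sum=9), consumes 2 rolls
Frame 3 starts at roll index 4: roll=10 (strike), consumes 1 roll
Frame 4 starts at roll index 5: rolls=0,9 (sum=9), consumes 2 rolls
Frame 5 starts at roll index 7: rolls=8,0 (sum=8), consumes 2 rolls
Frame 6 starts at roll index 9: rolls=8,1 (sum=9), consumes 2 rolls
Frame 7 starts at roll index 11: roll=10 (strike), consumes 1 roll
Frame 8 starts at roll index 12: roll=10 (strike), consumes 1 roll
Frame 9 starts at roll index 13: rolls=5,5 (sum=10), consumes 2 rolls
Frame 10 starts at roll index 15: 3 remaining rolls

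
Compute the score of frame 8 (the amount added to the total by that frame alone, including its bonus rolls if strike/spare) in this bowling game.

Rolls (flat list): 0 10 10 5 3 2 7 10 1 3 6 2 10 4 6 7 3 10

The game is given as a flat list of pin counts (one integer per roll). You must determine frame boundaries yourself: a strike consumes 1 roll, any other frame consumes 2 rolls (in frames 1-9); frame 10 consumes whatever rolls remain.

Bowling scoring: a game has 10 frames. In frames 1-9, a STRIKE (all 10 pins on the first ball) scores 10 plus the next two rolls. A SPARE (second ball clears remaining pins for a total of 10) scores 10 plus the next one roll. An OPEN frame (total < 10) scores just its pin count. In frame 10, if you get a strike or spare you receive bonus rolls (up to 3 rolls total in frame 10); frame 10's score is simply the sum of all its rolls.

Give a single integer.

Frame 1: SPARE (0+10=10). 10 + next roll (10) = 20. Cumulative: 20
Frame 2: STRIKE. 10 + next two rolls (5+3) = 18. Cumulative: 38
Frame 3: OPEN (5+3=8). Cumulative: 46
Frame 4: OPEN (2+7=9). Cumulative: 55
Frame 5: STRIKE. 10 + next two rolls (1+3) = 14. Cumulative: 69
Frame 6: OPEN (1+3=4). Cumulative: 73
Frame 7: OPEN (6+2=8). Cumulative: 81
Frame 8: STRIKE. 10 + next two rolls (4+6) = 20. Cumulative: 101
Frame 9: SPARE (4+6=10). 10 + next roll (7) = 17. Cumulative: 118
Frame 10: SPARE. Sum of all frame-10 rolls (7+3+10) = 20. Cumulative: 138

Answer: 20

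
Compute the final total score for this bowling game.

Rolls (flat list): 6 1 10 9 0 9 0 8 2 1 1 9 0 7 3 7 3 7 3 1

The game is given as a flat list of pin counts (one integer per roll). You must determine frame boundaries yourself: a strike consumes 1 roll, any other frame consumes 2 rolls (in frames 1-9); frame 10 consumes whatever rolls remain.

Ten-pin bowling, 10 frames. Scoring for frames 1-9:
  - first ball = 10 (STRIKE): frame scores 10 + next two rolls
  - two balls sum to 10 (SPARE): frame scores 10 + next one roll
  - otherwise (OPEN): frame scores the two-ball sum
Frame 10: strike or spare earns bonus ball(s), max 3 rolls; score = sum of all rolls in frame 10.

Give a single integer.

Frame 1: OPEN (6+1=7). Cumulative: 7
Frame 2: STRIKE. 10 + next two rolls (9+0) = 19. Cumulative: 26
Frame 3: OPEN (9+0=9). Cumulative: 35
Frame 4: OPEN (9+0=9). Cumulative: 44
Frame 5: SPARE (8+2=10). 10 + next roll (1) = 11. Cumulative: 55
Frame 6: OPEN (1+1=2). Cumulative: 57
Frame 7: OPEN (9+0=9). Cumulative: 66
Frame 8: SPARE (7+3=10). 10 + next roll (7) = 17. Cumulative: 83
Frame 9: SPARE (7+3=10). 10 + next roll (7) = 17. Cumulative: 100
Frame 10: SPARE. Sum of all frame-10 rolls (7+3+1) = 11. Cumulative: 111

Answer: 111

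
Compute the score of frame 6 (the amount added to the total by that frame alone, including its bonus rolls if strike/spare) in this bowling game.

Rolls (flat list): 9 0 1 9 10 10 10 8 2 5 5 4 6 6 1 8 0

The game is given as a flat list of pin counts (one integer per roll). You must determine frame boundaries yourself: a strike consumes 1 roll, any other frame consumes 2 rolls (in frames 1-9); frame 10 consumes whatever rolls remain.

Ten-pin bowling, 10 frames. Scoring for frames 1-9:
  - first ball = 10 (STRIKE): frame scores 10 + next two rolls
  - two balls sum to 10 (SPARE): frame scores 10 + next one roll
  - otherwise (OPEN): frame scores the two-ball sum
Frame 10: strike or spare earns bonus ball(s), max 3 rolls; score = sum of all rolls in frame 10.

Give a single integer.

Answer: 15

Derivation:
Frame 1: OPEN (9+0=9). Cumulative: 9
Frame 2: SPARE (1+9=10). 10 + next roll (10) = 20. Cumulative: 29
Frame 3: STRIKE. 10 + next two rolls (10+10) = 30. Cumulative: 59
Frame 4: STRIKE. 10 + next two rolls (10+8) = 28. Cumulative: 87
Frame 5: STRIKE. 10 + next two rolls (8+2) = 20. Cumulative: 107
Frame 6: SPARE (8+2=10). 10 + next roll (5) = 15. Cumulative: 122
Frame 7: SPARE (5+5=10). 10 + next roll (4) = 14. Cumulative: 136
Frame 8: SPARE (4+6=10). 10 + next roll (6) = 16. Cumulative: 152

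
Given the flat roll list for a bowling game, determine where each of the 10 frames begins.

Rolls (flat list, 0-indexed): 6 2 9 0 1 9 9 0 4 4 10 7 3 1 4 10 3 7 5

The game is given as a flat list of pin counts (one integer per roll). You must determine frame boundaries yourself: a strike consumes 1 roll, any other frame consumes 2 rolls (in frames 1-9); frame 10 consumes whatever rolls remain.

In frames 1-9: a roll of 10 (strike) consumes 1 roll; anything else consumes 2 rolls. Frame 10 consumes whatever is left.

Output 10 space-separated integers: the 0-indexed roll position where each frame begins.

Frame 1 starts at roll index 0: rolls=6,2 (sum=8), consumes 2 rolls
Frame 2 starts at roll index 2: rolls=9,0 (sum=9), consumes 2 rolls
Frame 3 starts at roll index 4: rolls=1,9 (sum=10), consumes 2 rolls
Frame 4 starts at roll index 6: rolls=9,0 (sum=9), consumes 2 rolls
Frame 5 starts at roll index 8: rolls=4,4 (sum=8), consumes 2 rolls
Frame 6 starts at roll index 10: roll=10 (strike), consumes 1 roll
Frame 7 starts at roll index 11: rolls=7,3 (sum=10), consumes 2 rolls
Frame 8 starts at roll index 13: rolls=1,4 (sum=5), consumes 2 rolls
Frame 9 starts at roll index 15: roll=10 (strike), consumes 1 roll
Frame 10 starts at roll index 16: 3 remaining rolls

Answer: 0 2 4 6 8 10 11 13 15 16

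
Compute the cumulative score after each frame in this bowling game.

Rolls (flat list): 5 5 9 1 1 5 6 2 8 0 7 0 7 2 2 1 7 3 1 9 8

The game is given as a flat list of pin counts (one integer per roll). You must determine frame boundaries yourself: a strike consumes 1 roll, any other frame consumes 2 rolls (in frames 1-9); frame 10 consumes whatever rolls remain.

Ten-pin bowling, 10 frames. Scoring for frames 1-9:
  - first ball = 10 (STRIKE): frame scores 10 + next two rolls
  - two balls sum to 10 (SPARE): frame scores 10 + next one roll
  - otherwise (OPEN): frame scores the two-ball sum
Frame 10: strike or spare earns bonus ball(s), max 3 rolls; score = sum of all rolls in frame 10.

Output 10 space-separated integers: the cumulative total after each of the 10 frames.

Answer: 19 30 36 44 52 59 68 71 82 100

Derivation:
Frame 1: SPARE (5+5=10). 10 + next roll (9) = 19. Cumulative: 19
Frame 2: SPARE (9+1=10). 10 + next roll (1) = 11. Cumulative: 30
Frame 3: OPEN (1+5=6). Cumulative: 36
Frame 4: OPEN (6+2=8). Cumulative: 44
Frame 5: OPEN (8+0=8). Cumulative: 52
Frame 6: OPEN (7+0=7). Cumulative: 59
Frame 7: OPEN (7+2=9). Cumulative: 68
Frame 8: OPEN (2+1=3). Cumulative: 71
Frame 9: SPARE (7+3=10). 10 + next roll (1) = 11. Cumulative: 82
Frame 10: SPARE. Sum of all frame-10 rolls (1+9+8) = 18. Cumulative: 100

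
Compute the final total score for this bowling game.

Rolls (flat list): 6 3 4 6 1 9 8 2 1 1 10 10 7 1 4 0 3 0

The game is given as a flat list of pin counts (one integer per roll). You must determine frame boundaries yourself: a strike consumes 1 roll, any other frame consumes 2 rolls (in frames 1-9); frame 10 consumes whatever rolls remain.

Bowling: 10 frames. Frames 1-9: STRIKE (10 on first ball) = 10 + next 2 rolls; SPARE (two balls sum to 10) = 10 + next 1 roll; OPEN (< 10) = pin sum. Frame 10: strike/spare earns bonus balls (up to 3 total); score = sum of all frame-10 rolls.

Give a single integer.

Answer: 111

Derivation:
Frame 1: OPEN (6+3=9). Cumulative: 9
Frame 2: SPARE (4+6=10). 10 + next roll (1) = 11. Cumulative: 20
Frame 3: SPARE (1+9=10). 10 + next roll (8) = 18. Cumulative: 38
Frame 4: SPARE (8+2=10). 10 + next roll (1) = 11. Cumulative: 49
Frame 5: OPEN (1+1=2). Cumulative: 51
Frame 6: STRIKE. 10 + next two rolls (10+7) = 27. Cumulative: 78
Frame 7: STRIKE. 10 + next two rolls (7+1) = 18. Cumulative: 96
Frame 8: OPEN (7+1=8). Cumulative: 104
Frame 9: OPEN (4+0=4). Cumulative: 108
Frame 10: OPEN. Sum of all frame-10 rolls (3+0) = 3. Cumulative: 111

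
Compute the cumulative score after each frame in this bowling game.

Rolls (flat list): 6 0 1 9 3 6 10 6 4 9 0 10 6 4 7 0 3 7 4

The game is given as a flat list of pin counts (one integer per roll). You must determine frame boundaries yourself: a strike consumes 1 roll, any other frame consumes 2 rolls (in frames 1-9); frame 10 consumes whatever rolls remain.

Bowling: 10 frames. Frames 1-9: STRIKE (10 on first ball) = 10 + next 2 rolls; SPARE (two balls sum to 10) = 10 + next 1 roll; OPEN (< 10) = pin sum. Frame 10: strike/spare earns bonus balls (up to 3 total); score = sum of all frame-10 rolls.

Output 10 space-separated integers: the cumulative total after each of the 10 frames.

Frame 1: OPEN (6+0=6). Cumulative: 6
Frame 2: SPARE (1+9=10). 10 + next roll (3) = 13. Cumulative: 19
Frame 3: OPEN (3+6=9). Cumulative: 28
Frame 4: STRIKE. 10 + next two rolls (6+4) = 20. Cumulative: 48
Frame 5: SPARE (6+4=10). 10 + next roll (9) = 19. Cumulative: 67
Frame 6: OPEN (9+0=9). Cumulative: 76
Frame 7: STRIKE. 10 + next two rolls (6+4) = 20. Cumulative: 96
Frame 8: SPARE (6+4=10). 10 + next roll (7) = 17. Cumulative: 113
Frame 9: OPEN (7+0=7). Cumulative: 120
Frame 10: SPARE. Sum of all frame-10 rolls (3+7+4) = 14. Cumulative: 134

Answer: 6 19 28 48 67 76 96 113 120 134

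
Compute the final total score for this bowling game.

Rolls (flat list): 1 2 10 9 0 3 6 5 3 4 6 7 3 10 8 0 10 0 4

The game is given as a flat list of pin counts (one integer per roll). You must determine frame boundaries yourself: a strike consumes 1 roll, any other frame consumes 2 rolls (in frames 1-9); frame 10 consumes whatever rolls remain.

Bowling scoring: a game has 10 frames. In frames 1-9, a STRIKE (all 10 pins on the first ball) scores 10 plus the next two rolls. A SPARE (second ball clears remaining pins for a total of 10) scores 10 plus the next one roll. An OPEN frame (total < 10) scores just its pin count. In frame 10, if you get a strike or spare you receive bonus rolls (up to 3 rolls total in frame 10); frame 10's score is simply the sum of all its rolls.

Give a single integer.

Answer: 125

Derivation:
Frame 1: OPEN (1+2=3). Cumulative: 3
Frame 2: STRIKE. 10 + next two rolls (9+0) = 19. Cumulative: 22
Frame 3: OPEN (9+0=9). Cumulative: 31
Frame 4: OPEN (3+6=9). Cumulative: 40
Frame 5: OPEN (5+3=8). Cumulative: 48
Frame 6: SPARE (4+6=10). 10 + next roll (7) = 17. Cumulative: 65
Frame 7: SPARE (7+3=10). 10 + next roll (10) = 20. Cumulative: 85
Frame 8: STRIKE. 10 + next two rolls (8+0) = 18. Cumulative: 103
Frame 9: OPEN (8+0=8). Cumulative: 111
Frame 10: STRIKE. Sum of all frame-10 rolls (10+0+4) = 14. Cumulative: 125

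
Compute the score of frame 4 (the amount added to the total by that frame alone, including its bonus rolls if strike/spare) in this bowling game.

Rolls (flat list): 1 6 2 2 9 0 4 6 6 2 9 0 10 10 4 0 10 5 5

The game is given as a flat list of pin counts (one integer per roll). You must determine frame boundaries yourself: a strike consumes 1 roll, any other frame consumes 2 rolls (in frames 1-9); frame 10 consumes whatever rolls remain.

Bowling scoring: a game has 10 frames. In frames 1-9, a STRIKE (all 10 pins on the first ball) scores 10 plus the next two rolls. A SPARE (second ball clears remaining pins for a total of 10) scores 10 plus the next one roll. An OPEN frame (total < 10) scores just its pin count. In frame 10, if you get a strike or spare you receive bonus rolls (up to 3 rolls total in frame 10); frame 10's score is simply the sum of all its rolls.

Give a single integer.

Answer: 16

Derivation:
Frame 1: OPEN (1+6=7). Cumulative: 7
Frame 2: OPEN (2+2=4). Cumulative: 11
Frame 3: OPEN (9+0=9). Cumulative: 20
Frame 4: SPARE (4+6=10). 10 + next roll (6) = 16. Cumulative: 36
Frame 5: OPEN (6+2=8). Cumulative: 44
Frame 6: OPEN (9+0=9). Cumulative: 53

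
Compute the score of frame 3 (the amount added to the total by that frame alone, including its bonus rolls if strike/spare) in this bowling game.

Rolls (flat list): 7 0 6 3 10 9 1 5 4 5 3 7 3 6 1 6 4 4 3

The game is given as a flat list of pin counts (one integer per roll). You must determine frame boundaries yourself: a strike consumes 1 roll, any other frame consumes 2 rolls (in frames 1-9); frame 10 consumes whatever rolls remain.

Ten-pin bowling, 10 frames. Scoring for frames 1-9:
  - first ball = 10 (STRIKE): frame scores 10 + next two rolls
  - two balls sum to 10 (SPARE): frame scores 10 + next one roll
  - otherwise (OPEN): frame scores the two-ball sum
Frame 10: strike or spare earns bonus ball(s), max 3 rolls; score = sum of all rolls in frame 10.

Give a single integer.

Frame 1: OPEN (7+0=7). Cumulative: 7
Frame 2: OPEN (6+3=9). Cumulative: 16
Frame 3: STRIKE. 10 + next two rolls (9+1) = 20. Cumulative: 36
Frame 4: SPARE (9+1=10). 10 + next roll (5) = 15. Cumulative: 51
Frame 5: OPEN (5+4=9). Cumulative: 60

Answer: 20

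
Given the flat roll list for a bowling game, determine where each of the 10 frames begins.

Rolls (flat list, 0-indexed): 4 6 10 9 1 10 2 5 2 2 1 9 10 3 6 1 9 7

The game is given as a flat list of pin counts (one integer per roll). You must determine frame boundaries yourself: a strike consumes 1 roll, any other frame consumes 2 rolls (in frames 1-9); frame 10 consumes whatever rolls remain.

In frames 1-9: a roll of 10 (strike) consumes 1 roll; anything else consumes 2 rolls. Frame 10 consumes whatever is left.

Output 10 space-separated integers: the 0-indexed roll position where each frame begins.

Frame 1 starts at roll index 0: rolls=4,6 (sum=10), consumes 2 rolls
Frame 2 starts at roll index 2: roll=10 (strike), consumes 1 roll
Frame 3 starts at roll index 3: rolls=9,1 (sum=10), consumes 2 rolls
Frame 4 starts at roll index 5: roll=10 (strike), consumes 1 roll
Frame 5 starts at roll index 6: rolls=2,5 (sum=7), consumes 2 rolls
Frame 6 starts at roll index 8: rolls=2,2 (sum=4), consumes 2 rolls
Frame 7 starts at roll index 10: rolls=1,9 (sum=10), consumes 2 rolls
Frame 8 starts at roll index 12: roll=10 (strike), consumes 1 roll
Frame 9 starts at roll index 13: rolls=3,6 (sum=9), consumes 2 rolls
Frame 10 starts at roll index 15: 3 remaining rolls

Answer: 0 2 3 5 6 8 10 12 13 15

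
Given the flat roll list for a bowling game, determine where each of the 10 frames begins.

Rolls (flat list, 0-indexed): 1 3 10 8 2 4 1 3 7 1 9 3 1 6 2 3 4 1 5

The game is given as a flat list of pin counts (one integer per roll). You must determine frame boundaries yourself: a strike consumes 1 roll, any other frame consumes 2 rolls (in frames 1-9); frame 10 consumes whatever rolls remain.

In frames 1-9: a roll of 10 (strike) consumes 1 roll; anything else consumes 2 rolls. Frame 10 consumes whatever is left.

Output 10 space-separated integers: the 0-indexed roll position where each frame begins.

Frame 1 starts at roll index 0: rolls=1,3 (sum=4), consumes 2 rolls
Frame 2 starts at roll index 2: roll=10 (strike), consumes 1 roll
Frame 3 starts at roll index 3: rolls=8,2 (sum=10), consumes 2 rolls
Frame 4 starts at roll index 5: rolls=4,1 (sum=5), consumes 2 rolls
Frame 5 starts at roll index 7: rolls=3,7 (sum=10), consumes 2 rolls
Frame 6 starts at roll index 9: rolls=1,9 (sum=10), consumes 2 rolls
Frame 7 starts at roll index 11: rolls=3,1 (sum=4), consumes 2 rolls
Frame 8 starts at roll index 13: rolls=6,2 (sum=8), consumes 2 rolls
Frame 9 starts at roll index 15: rolls=3,4 (sum=7), consumes 2 rolls
Frame 10 starts at roll index 17: 2 remaining rolls

Answer: 0 2 3 5 7 9 11 13 15 17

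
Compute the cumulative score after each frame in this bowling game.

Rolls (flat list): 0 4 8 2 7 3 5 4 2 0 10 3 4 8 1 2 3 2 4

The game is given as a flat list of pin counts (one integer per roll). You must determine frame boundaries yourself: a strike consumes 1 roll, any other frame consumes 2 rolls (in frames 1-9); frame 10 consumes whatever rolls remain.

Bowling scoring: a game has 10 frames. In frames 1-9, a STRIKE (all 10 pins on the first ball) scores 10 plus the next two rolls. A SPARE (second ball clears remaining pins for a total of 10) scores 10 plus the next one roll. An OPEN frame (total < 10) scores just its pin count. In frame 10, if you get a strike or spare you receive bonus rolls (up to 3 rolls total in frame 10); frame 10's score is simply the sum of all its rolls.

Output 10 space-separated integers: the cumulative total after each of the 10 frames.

Answer: 4 21 36 45 47 64 71 80 85 91

Derivation:
Frame 1: OPEN (0+4=4). Cumulative: 4
Frame 2: SPARE (8+2=10). 10 + next roll (7) = 17. Cumulative: 21
Frame 3: SPARE (7+3=10). 10 + next roll (5) = 15. Cumulative: 36
Frame 4: OPEN (5+4=9). Cumulative: 45
Frame 5: OPEN (2+0=2). Cumulative: 47
Frame 6: STRIKE. 10 + next two rolls (3+4) = 17. Cumulative: 64
Frame 7: OPEN (3+4=7). Cumulative: 71
Frame 8: OPEN (8+1=9). Cumulative: 80
Frame 9: OPEN (2+3=5). Cumulative: 85
Frame 10: OPEN. Sum of all frame-10 rolls (2+4) = 6. Cumulative: 91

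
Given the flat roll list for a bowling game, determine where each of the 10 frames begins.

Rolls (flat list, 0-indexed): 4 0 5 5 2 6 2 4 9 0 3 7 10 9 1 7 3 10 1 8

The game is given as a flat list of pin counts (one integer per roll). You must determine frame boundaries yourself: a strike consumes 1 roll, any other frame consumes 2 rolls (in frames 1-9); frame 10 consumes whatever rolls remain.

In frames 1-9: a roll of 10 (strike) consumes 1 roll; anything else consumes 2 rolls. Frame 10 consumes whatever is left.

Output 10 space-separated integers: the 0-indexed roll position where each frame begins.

Frame 1 starts at roll index 0: rolls=4,0 (sum=4), consumes 2 rolls
Frame 2 starts at roll index 2: rolls=5,5 (sum=10), consumes 2 rolls
Frame 3 starts at roll index 4: rolls=2,6 (sum=8), consumes 2 rolls
Frame 4 starts at roll index 6: rolls=2,4 (sum=6), consumes 2 rolls
Frame 5 starts at roll index 8: rolls=9,0 (sum=9), consumes 2 rolls
Frame 6 starts at roll index 10: rolls=3,7 (sum=10), consumes 2 rolls
Frame 7 starts at roll index 12: roll=10 (strike), consumes 1 roll
Frame 8 starts at roll index 13: rolls=9,1 (sum=10), consumes 2 rolls
Frame 9 starts at roll index 15: rolls=7,3 (sum=10), consumes 2 rolls
Frame 10 starts at roll index 17: 3 remaining rolls

Answer: 0 2 4 6 8 10 12 13 15 17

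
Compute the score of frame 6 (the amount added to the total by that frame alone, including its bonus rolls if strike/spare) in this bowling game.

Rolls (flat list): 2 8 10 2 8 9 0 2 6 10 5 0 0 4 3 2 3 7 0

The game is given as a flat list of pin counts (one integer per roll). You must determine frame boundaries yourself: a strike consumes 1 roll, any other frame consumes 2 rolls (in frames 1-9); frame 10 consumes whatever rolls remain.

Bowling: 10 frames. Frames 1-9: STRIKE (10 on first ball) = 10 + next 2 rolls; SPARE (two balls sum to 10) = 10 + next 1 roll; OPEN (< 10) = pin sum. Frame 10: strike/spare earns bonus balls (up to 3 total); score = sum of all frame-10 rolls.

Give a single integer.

Frame 1: SPARE (2+8=10). 10 + next roll (10) = 20. Cumulative: 20
Frame 2: STRIKE. 10 + next two rolls (2+8) = 20. Cumulative: 40
Frame 3: SPARE (2+8=10). 10 + next roll (9) = 19. Cumulative: 59
Frame 4: OPEN (9+0=9). Cumulative: 68
Frame 5: OPEN (2+6=8). Cumulative: 76
Frame 6: STRIKE. 10 + next two rolls (5+0) = 15. Cumulative: 91
Frame 7: OPEN (5+0=5). Cumulative: 96
Frame 8: OPEN (0+4=4). Cumulative: 100

Answer: 15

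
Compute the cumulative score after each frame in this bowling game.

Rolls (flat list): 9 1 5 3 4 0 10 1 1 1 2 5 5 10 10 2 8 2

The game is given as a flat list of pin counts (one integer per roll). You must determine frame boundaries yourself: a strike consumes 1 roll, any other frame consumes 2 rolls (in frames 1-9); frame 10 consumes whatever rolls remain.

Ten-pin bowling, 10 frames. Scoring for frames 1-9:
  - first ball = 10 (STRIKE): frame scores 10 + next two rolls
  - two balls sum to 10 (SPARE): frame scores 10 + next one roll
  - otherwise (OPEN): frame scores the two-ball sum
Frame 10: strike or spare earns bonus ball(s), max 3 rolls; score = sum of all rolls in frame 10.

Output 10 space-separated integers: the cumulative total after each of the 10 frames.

Frame 1: SPARE (9+1=10). 10 + next roll (5) = 15. Cumulative: 15
Frame 2: OPEN (5+3=8). Cumulative: 23
Frame 3: OPEN (4+0=4). Cumulative: 27
Frame 4: STRIKE. 10 + next two rolls (1+1) = 12. Cumulative: 39
Frame 5: OPEN (1+1=2). Cumulative: 41
Frame 6: OPEN (1+2=3). Cumulative: 44
Frame 7: SPARE (5+5=10). 10 + next roll (10) = 20. Cumulative: 64
Frame 8: STRIKE. 10 + next two rolls (10+2) = 22. Cumulative: 86
Frame 9: STRIKE. 10 + next two rolls (2+8) = 20. Cumulative: 106
Frame 10: SPARE. Sum of all frame-10 rolls (2+8+2) = 12. Cumulative: 118

Answer: 15 23 27 39 41 44 64 86 106 118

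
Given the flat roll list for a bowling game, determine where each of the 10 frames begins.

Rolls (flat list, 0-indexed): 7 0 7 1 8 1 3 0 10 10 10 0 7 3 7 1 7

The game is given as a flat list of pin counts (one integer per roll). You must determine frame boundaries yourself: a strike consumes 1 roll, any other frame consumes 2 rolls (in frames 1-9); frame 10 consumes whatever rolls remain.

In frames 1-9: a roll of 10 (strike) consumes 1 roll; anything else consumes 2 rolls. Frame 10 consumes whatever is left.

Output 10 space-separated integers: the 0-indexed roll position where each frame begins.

Frame 1 starts at roll index 0: rolls=7,0 (sum=7), consumes 2 rolls
Frame 2 starts at roll index 2: rolls=7,1 (sum=8), consumes 2 rolls
Frame 3 starts at roll index 4: rolls=8,1 (sum=9), consumes 2 rolls
Frame 4 starts at roll index 6: rolls=3,0 (sum=3), consumes 2 rolls
Frame 5 starts at roll index 8: roll=10 (strike), consumes 1 roll
Frame 6 starts at roll index 9: roll=10 (strike), consumes 1 roll
Frame 7 starts at roll index 10: roll=10 (strike), consumes 1 roll
Frame 8 starts at roll index 11: rolls=0,7 (sum=7), consumes 2 rolls
Frame 9 starts at roll index 13: rolls=3,7 (sum=10), consumes 2 rolls
Frame 10 starts at roll index 15: 2 remaining rolls

Answer: 0 2 4 6 8 9 10 11 13 15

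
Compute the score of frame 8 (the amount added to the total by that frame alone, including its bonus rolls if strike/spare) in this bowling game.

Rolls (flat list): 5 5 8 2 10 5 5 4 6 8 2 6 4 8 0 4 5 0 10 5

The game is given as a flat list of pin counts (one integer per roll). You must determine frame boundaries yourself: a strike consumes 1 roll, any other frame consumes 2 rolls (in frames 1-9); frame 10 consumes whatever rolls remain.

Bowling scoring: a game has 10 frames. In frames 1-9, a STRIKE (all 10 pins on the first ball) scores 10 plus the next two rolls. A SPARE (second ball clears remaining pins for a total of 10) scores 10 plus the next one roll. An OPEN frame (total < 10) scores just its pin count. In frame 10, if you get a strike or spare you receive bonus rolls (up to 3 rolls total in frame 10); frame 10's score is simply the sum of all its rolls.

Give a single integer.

Frame 1: SPARE (5+5=10). 10 + next roll (8) = 18. Cumulative: 18
Frame 2: SPARE (8+2=10). 10 + next roll (10) = 20. Cumulative: 38
Frame 3: STRIKE. 10 + next two rolls (5+5) = 20. Cumulative: 58
Frame 4: SPARE (5+5=10). 10 + next roll (4) = 14. Cumulative: 72
Frame 5: SPARE (4+6=10). 10 + next roll (8) = 18. Cumulative: 90
Frame 6: SPARE (8+2=10). 10 + next roll (6) = 16. Cumulative: 106
Frame 7: SPARE (6+4=10). 10 + next roll (8) = 18. Cumulative: 124
Frame 8: OPEN (8+0=8). Cumulative: 132
Frame 9: OPEN (4+5=9). Cumulative: 141
Frame 10: SPARE. Sum of all frame-10 rolls (0+10+5) = 15. Cumulative: 156

Answer: 8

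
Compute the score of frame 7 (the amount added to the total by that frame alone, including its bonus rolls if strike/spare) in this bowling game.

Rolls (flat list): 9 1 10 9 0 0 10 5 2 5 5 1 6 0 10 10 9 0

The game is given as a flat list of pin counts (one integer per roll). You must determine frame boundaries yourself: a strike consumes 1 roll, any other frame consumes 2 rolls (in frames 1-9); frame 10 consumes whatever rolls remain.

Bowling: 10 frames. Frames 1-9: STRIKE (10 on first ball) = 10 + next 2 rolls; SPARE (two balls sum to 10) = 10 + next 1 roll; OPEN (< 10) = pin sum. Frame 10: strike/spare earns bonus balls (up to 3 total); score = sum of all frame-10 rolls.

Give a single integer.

Frame 1: SPARE (9+1=10). 10 + next roll (10) = 20. Cumulative: 20
Frame 2: STRIKE. 10 + next two rolls (9+0) = 19. Cumulative: 39
Frame 3: OPEN (9+0=9). Cumulative: 48
Frame 4: SPARE (0+10=10). 10 + next roll (5) = 15. Cumulative: 63
Frame 5: OPEN (5+2=7). Cumulative: 70
Frame 6: SPARE (5+5=10). 10 + next roll (1) = 11. Cumulative: 81
Frame 7: OPEN (1+6=7). Cumulative: 88
Frame 8: SPARE (0+10=10). 10 + next roll (10) = 20. Cumulative: 108
Frame 9: STRIKE. 10 + next two rolls (9+0) = 19. Cumulative: 127

Answer: 7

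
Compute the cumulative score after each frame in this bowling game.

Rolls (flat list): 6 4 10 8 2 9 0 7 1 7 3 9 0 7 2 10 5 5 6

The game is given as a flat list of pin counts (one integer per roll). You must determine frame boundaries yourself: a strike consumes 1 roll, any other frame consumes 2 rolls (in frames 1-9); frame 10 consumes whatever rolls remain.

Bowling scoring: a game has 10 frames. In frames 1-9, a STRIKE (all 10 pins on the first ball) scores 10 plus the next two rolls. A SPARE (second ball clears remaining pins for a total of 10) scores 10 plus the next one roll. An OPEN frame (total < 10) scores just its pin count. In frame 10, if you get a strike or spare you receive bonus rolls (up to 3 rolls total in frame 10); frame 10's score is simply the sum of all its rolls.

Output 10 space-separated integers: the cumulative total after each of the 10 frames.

Answer: 20 40 59 68 76 95 104 113 133 149

Derivation:
Frame 1: SPARE (6+4=10). 10 + next roll (10) = 20. Cumulative: 20
Frame 2: STRIKE. 10 + next two rolls (8+2) = 20. Cumulative: 40
Frame 3: SPARE (8+2=10). 10 + next roll (9) = 19. Cumulative: 59
Frame 4: OPEN (9+0=9). Cumulative: 68
Frame 5: OPEN (7+1=8). Cumulative: 76
Frame 6: SPARE (7+3=10). 10 + next roll (9) = 19. Cumulative: 95
Frame 7: OPEN (9+0=9). Cumulative: 104
Frame 8: OPEN (7+2=9). Cumulative: 113
Frame 9: STRIKE. 10 + next two rolls (5+5) = 20. Cumulative: 133
Frame 10: SPARE. Sum of all frame-10 rolls (5+5+6) = 16. Cumulative: 149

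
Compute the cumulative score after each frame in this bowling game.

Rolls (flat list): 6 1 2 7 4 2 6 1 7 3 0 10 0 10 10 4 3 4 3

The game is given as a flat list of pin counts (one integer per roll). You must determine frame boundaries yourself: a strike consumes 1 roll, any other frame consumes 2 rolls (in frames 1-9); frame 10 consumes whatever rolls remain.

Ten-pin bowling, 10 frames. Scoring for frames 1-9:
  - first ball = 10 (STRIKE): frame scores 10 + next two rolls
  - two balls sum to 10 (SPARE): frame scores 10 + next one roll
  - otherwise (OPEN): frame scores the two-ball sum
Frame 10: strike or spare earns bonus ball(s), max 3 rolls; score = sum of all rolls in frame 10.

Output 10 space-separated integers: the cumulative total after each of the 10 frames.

Answer: 7 16 22 29 39 49 69 86 93 100

Derivation:
Frame 1: OPEN (6+1=7). Cumulative: 7
Frame 2: OPEN (2+7=9). Cumulative: 16
Frame 3: OPEN (4+2=6). Cumulative: 22
Frame 4: OPEN (6+1=7). Cumulative: 29
Frame 5: SPARE (7+3=10). 10 + next roll (0) = 10. Cumulative: 39
Frame 6: SPARE (0+10=10). 10 + next roll (0) = 10. Cumulative: 49
Frame 7: SPARE (0+10=10). 10 + next roll (10) = 20. Cumulative: 69
Frame 8: STRIKE. 10 + next two rolls (4+3) = 17. Cumulative: 86
Frame 9: OPEN (4+3=7). Cumulative: 93
Frame 10: OPEN. Sum of all frame-10 rolls (4+3) = 7. Cumulative: 100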